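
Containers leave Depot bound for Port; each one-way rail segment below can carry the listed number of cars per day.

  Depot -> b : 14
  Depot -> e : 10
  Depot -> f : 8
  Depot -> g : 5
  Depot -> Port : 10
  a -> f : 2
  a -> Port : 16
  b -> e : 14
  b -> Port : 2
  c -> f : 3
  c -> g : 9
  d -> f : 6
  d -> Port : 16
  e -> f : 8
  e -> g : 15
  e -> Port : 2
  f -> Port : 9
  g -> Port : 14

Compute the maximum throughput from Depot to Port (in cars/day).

37

Augment Depot→Port: bottleneck 10, flow now 10.
Augment Depot→b→Port: bottleneck 2, flow now 12.
Augment Depot→e→Port: bottleneck 2, flow now 14.
Augment Depot→f→Port: bottleneck 8, flow now 22.
Augment Depot→g→Port: bottleneck 5, flow now 27.
Augment Depot→e→f→Port: bottleneck 1, flow now 28.
Augment Depot→e→g→Port: bottleneck 7, flow now 35.
Augment Depot→b→e→g→Port: bottleneck 2, flow now 37.
No augmenting path remains; maximum flow = 37.
In the residual graph, reachable from Depot: {Depot, b, e, f, g}.
Min-cut edges: Depot→Port (10), b→Port (2), e→Port (2), f→Port (9), g→Port (14); capacity 10 + 2 + 2 + 9 + 14 = 37.
This cut is saturated, so no flow can exceed 37.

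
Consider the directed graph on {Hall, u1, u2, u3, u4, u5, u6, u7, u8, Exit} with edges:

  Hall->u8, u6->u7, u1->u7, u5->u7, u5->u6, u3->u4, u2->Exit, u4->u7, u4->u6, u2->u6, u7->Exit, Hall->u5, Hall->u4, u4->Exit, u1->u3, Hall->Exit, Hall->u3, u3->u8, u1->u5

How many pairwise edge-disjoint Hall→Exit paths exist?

3

Assign every edge capacity 1; by Menger, the answer equals the max flow.
Path Hall→Exit (+1); total 1.
Path Hall→u4→Exit (+1); total 2.
Path Hall→u5→u7→Exit (+1); total 3.
No residual Hall→Exit path; max flow = 3.
Certifying cut of size 3: {Hall→Exit, u4→Exit, u7→Exit}.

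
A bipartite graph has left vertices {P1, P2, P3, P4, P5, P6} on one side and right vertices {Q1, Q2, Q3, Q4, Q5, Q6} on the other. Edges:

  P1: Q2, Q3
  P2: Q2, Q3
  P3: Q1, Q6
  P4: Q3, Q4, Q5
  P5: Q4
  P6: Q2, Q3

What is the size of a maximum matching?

5

Unit-capacity flow: source→left, listed edges, right→sink; max matching = max flow.
Augmenting path P1→Q2 (+1); matched 1.
Augmenting path P2→Q3 (+1); matched 2.
Augmenting path P3→Q1 (+1); matched 3.
Augmenting path P4→Q4 (+1); matched 4.
Augmenting path P5→Q4→P4→Q5 (+1); matched 5.
No augmenting path remains; maximum matching = 5.
König certificate: {P3, P4, P5, Q2, Q3} is a vertex cover of size 5 (every listed pair touches it), so no matching can be larger.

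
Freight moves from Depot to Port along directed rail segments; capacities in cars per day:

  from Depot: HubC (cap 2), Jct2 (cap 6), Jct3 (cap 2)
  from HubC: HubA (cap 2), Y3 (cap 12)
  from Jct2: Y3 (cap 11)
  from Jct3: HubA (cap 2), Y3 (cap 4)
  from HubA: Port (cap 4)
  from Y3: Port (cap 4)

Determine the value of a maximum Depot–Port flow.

8

Augment Depot→HubC→HubA→Port: bottleneck 2, flow now 2.
Augment Depot→Jct2→Y3→Port: bottleneck 4, flow now 6.
Augment Depot→Jct3→HubA→Port: bottleneck 2, flow now 8.
No augmenting path remains; maximum flow = 8.
In the residual graph, reachable from Depot: {Depot, Jct2, Y3}.
Min-cut edges: Depot→HubC (2), Depot→Jct3 (2), Y3→Port (4); capacity 2 + 2 + 4 = 8.
This cut is saturated, so no flow can exceed 8.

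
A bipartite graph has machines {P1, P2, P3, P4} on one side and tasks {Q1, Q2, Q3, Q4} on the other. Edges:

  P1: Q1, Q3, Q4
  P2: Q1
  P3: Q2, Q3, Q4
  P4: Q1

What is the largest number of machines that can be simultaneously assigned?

Unit-capacity flow: source→left, listed edges, right→sink; max matching = max flow.
Augmenting path P1→Q1 (+1); matched 1.
Augmenting path P3→Q2 (+1); matched 2.
Augmenting path P2→Q1→P1→Q3 (+1); matched 3.
No augmenting path remains; maximum matching = 3.
König certificate: {P1, P3, Q1} is a vertex cover of size 3 (every listed pair touches it), so no matching can be larger.

3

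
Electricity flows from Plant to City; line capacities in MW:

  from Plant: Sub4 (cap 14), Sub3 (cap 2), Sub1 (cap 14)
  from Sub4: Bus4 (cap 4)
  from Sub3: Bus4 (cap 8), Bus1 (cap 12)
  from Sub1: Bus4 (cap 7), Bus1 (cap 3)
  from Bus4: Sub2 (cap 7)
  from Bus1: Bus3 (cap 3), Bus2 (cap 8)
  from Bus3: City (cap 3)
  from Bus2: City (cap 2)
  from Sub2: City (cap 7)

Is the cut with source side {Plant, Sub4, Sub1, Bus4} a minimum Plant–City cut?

Yes — it is a minimum cut (capacity 12).

Given cut capacity: 2 + 3 + 7 = 12.
Augment Plant→Sub4→Bus4→Sub2→City: bottleneck 4, flow now 4.
Augment Plant→Sub3→Bus4→Sub2→City: bottleneck 2, flow now 6.
Augment Plant→Sub1→Bus4→Sub2→City: bottleneck 1, flow now 7.
Augment Plant→Sub1→Bus1→Bus3→City: bottleneck 3, flow now 10.
Augment Plant→Sub1→Bus4→Sub3→Bus1→Bus2→City: bottleneck 2, flow now 12. (uses reverse residual edge)
No augmenting path remains; maximum flow = 12.
Cut capacity 12 equals the max flow, so it is a minimum cut.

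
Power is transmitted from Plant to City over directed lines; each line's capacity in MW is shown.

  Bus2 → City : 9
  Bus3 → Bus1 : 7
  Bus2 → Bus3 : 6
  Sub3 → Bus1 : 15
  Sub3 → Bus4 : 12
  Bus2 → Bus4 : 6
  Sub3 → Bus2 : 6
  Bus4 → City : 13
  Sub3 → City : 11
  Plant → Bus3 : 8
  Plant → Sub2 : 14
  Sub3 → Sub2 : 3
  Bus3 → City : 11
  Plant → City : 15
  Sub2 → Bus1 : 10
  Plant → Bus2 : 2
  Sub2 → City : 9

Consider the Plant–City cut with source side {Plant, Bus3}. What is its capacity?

Edges leaving {Plant, Bus3}: Plant→Bus2 (2), Plant→Sub2 (14), Plant→City (15), Bus3→Bus1 (7), Bus3→City (11).
Cut capacity = 2 + 14 + 15 + 7 + 11 = 49.

49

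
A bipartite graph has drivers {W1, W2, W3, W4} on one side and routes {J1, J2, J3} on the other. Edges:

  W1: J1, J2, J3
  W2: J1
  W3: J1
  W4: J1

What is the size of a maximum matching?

Unit-capacity flow: source→left, listed edges, right→sink; max matching = max flow.
Augmenting path W1→J1 (+1); matched 1.
Augmenting path W2→J1→W1→J2 (+1); matched 2.
No augmenting path remains; maximum matching = 2.
König certificate: {W1, J1} is a vertex cover of size 2 (every listed pair touches it), so no matching can be larger.

2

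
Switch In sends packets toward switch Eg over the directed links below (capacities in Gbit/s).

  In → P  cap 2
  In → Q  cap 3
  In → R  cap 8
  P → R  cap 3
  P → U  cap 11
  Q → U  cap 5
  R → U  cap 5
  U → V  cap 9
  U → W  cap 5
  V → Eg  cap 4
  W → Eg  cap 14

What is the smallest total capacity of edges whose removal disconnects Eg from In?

Augment In→P→U→V→Eg: bottleneck 2, flow now 2.
Augment In→Q→U→V→Eg: bottleneck 2, flow now 4.
Augment In→Q→U→W→Eg: bottleneck 1, flow now 5.
Augment In→R→U→W→Eg: bottleneck 4, flow now 9.
No augmenting path remains; maximum flow = 9.
By max-flow min-cut, the minimum cut capacity equals the max flow.
In the residual graph, reachable from In: {In, P, Q, R, U, V}.
Min-cut edges: U→W (5), V→Eg (4); capacity 5 + 4 = 9.

9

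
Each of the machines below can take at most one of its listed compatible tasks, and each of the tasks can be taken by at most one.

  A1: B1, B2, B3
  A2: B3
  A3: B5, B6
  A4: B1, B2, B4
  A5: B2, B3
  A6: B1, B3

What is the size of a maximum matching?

Unit-capacity flow: source→left, listed edges, right→sink; max matching = max flow.
Augmenting path A1→B1 (+1); matched 1.
Augmenting path A2→B3 (+1); matched 2.
Augmenting path A3→B5 (+1); matched 3.
Augmenting path A4→B2 (+1); matched 4.
Augmenting path A5→B2→A4→B4 (+1); matched 5.
No augmenting path remains; maximum matching = 5.
König certificate: {A3, A4, B1, B2, B3} is a vertex cover of size 5 (every listed pair touches it), so no matching can be larger.

5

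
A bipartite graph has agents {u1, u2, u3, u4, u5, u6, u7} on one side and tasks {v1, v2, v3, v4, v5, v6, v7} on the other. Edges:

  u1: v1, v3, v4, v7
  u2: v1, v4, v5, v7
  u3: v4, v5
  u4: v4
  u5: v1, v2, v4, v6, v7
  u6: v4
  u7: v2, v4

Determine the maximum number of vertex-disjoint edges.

Unit-capacity flow: source→left, listed edges, right→sink; max matching = max flow.
Augmenting path u1→v1 (+1); matched 1.
Augmenting path u2→v4 (+1); matched 2.
Augmenting path u3→v5 (+1); matched 3.
Augmenting path u5→v2 (+1); matched 4.
Augmenting path u4→v4→u2→v7 (+1); matched 5.
Augmenting path u7→v2→u5→v6 (+1); matched 6.
No augmenting path remains; maximum matching = 6.
König certificate: {u1, u2, u3, u5, u7, v4} is a vertex cover of size 6 (every listed pair touches it), so no matching can be larger.

6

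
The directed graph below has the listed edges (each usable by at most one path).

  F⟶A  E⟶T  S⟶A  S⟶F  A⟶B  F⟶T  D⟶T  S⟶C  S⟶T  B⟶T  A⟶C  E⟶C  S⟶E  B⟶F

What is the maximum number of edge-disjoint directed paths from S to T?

Assign every edge capacity 1; by Menger, the answer equals the max flow.
Path S→T (+1); total 1.
Path S→E→T (+1); total 2.
Path S→F→T (+1); total 3.
Path S→A→B→T (+1); total 4.
No residual S→T path; max flow = 4.
Certifying cut of size 4: {S→A, S→E, S→F, S→T}.

4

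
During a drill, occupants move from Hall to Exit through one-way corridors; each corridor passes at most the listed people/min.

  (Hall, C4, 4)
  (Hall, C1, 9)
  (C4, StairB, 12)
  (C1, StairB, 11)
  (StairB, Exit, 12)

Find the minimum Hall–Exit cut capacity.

12

Augment Hall→C4→StairB→Exit: bottleneck 4, flow now 4.
Augment Hall→C1→StairB→Exit: bottleneck 8, flow now 12.
No augmenting path remains; maximum flow = 12.
By max-flow min-cut, the minimum cut capacity equals the max flow.
In the residual graph, reachable from Hall: {Hall, C4, C1, StairB}.
Min-cut edges: StairB→Exit (12); capacity 12 = 12.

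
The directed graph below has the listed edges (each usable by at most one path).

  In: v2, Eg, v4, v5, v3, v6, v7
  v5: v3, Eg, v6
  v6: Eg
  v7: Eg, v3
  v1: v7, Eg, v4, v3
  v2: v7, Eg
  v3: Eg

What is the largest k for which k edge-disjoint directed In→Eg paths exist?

6

Assign every edge capacity 1; by Menger, the answer equals the max flow.
Path In→Eg (+1); total 1.
Path In→v2→Eg (+1); total 2.
Path In→v3→Eg (+1); total 3.
Path In→v5→Eg (+1); total 4.
Path In→v6→Eg (+1); total 5.
Path In→v7→Eg (+1); total 6.
No residual In→Eg path; max flow = 6.
Certifying cut of size 6: {In→Eg, In→v2, In→v3, In→v5, In→v6, In→v7}.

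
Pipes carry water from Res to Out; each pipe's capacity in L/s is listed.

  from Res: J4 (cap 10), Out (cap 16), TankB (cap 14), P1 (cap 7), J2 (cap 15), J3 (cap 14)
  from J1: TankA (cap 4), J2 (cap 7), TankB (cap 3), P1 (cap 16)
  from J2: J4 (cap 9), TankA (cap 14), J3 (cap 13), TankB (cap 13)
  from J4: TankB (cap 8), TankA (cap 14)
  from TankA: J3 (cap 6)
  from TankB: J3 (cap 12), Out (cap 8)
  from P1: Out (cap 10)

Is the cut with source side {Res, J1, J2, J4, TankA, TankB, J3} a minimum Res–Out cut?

Given cut capacity: 7 + 16 + 16 + 8 = 47.
Augment Res→Out: bottleneck 16, flow now 16.
Augment Res→TankB→Out: bottleneck 8, flow now 24.
Augment Res→P1→Out: bottleneck 7, flow now 31.
No augmenting path remains; maximum flow = 31.
In the residual graph, reachable from Res: {Res, J2, J4, TankA, TankB, J3}.
Min-cut edges: Res→P1 (7), Res→Out (16), TankB→Out (8); capacity 7 + 16 + 8 = 31.
Cut capacity 47 exceeds the max flow 31, so it is not minimum.

No — its capacity is 47, but the minimum cut has capacity 31.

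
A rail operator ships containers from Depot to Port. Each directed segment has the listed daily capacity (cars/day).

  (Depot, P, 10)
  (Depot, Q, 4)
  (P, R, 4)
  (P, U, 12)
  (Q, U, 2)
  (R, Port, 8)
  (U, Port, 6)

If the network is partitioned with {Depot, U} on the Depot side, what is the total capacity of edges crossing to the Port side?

20

Edges leaving {Depot, U}: Depot→P (10), Depot→Q (4), U→Port (6).
Cut capacity = 10 + 4 + 6 = 20.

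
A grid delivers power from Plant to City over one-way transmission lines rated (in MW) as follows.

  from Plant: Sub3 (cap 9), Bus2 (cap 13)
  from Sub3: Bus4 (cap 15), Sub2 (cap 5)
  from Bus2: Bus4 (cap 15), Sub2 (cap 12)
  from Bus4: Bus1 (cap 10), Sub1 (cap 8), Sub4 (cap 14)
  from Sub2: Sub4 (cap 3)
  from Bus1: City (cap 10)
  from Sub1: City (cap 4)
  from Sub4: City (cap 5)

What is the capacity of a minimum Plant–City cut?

Augment Plant→Sub3→Bus4→Bus1→City: bottleneck 9, flow now 9.
Augment Plant→Bus2→Bus4→Bus1→City: bottleneck 1, flow now 10.
Augment Plant→Bus2→Bus4→Sub1→City: bottleneck 4, flow now 14.
Augment Plant→Bus2→Bus4→Sub4→City: bottleneck 5, flow now 19.
No augmenting path remains; maximum flow = 19.
By max-flow min-cut, the minimum cut capacity equals the max flow.
In the residual graph, reachable from Plant: {Plant, Sub3, Bus2, Bus4, Sub2, Sub1, Sub4}.
Min-cut edges: Bus4→Bus1 (10), Sub1→City (4), Sub4→City (5); capacity 10 + 4 + 5 = 19.

19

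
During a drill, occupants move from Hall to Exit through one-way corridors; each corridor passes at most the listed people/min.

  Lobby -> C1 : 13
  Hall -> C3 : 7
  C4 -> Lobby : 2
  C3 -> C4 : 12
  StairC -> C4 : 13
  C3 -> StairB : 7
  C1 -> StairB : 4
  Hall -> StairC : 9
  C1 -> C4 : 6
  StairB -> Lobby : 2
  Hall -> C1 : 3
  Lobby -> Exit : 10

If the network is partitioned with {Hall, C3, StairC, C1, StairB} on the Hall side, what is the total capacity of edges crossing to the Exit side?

Edges leaving {Hall, C3, StairC, C1, StairB}: C3→C4 (12), StairC→C4 (13), C1→C4 (6), StairB→Lobby (2).
Cut capacity = 12 + 13 + 6 + 2 = 33.

33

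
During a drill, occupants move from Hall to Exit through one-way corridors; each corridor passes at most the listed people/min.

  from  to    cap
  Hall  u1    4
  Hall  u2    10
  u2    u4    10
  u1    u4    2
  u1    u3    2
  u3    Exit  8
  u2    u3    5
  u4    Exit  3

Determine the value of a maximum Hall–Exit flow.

10

Augment Hall→u1→u3→Exit: bottleneck 2, flow now 2.
Augment Hall→u1→u4→Exit: bottleneck 2, flow now 4.
Augment Hall→u2→u3→Exit: bottleneck 5, flow now 9.
Augment Hall→u2→u4→Exit: bottleneck 1, flow now 10.
No augmenting path remains; maximum flow = 10.
In the residual graph, reachable from Hall: {Hall, u1, u2, u4}.
Min-cut edges: u1→u3 (2), u2→u3 (5), u4→Exit (3); capacity 2 + 5 + 3 = 10.
This cut is saturated, so no flow can exceed 10.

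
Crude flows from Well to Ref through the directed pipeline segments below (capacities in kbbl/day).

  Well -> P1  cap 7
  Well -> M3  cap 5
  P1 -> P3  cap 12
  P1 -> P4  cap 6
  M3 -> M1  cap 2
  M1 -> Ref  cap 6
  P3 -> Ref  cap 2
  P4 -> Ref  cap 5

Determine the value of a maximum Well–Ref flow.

Augment Well→P1→P3→Ref: bottleneck 2, flow now 2.
Augment Well→P1→P4→Ref: bottleneck 5, flow now 7.
Augment Well→M3→M1→Ref: bottleneck 2, flow now 9.
No augmenting path remains; maximum flow = 9.
In the residual graph, reachable from Well: {Well, M3}.
Min-cut edges: Well→P1 (7), M3→M1 (2); capacity 7 + 2 = 9.
This cut is saturated, so no flow can exceed 9.

9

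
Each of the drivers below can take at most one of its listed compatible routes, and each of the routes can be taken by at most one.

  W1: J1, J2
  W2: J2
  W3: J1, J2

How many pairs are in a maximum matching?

2

Unit-capacity flow: source→left, listed edges, right→sink; max matching = max flow.
Augmenting path W1→J1 (+1); matched 1.
Augmenting path W2→J2 (+1); matched 2.
No augmenting path remains; maximum matching = 2.
König certificate: {J1, J2} is a vertex cover of size 2 (every listed pair touches it), so no matching can be larger.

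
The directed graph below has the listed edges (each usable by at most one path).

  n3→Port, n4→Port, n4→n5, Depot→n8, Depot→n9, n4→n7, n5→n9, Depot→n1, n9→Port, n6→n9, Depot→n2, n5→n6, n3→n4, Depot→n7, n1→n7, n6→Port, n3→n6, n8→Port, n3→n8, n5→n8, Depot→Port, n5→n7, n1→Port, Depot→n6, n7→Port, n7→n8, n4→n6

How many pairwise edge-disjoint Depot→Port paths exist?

6

Assign every edge capacity 1; by Menger, the answer equals the max flow.
Path Depot→Port (+1); total 1.
Path Depot→n1→Port (+1); total 2.
Path Depot→n6→Port (+1); total 3.
Path Depot→n7→Port (+1); total 4.
Path Depot→n8→Port (+1); total 5.
Path Depot→n9→Port (+1); total 6.
No residual Depot→Port path; max flow = 6.
Certifying cut of size 6: {Depot→Port, Depot→n1, Depot→n6, Depot→n7, Depot→n8, Depot→n9}.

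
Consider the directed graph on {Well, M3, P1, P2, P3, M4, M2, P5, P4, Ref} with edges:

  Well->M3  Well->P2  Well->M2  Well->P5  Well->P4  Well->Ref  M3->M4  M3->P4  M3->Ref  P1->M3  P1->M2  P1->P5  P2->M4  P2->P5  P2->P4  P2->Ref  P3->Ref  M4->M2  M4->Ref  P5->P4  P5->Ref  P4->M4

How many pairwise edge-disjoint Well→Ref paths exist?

Assign every edge capacity 1; by Menger, the answer equals the max flow.
Path Well→Ref (+1); total 1.
Path Well→M3→Ref (+1); total 2.
Path Well→P2→Ref (+1); total 3.
Path Well→P5→Ref (+1); total 4.
Path Well→P4→M4→Ref (+1); total 5.
No residual Well→Ref path; max flow = 5.
Certifying cut of size 5: {Well→M3, Well→P2, Well→P4, Well→P5, Well→Ref}.

5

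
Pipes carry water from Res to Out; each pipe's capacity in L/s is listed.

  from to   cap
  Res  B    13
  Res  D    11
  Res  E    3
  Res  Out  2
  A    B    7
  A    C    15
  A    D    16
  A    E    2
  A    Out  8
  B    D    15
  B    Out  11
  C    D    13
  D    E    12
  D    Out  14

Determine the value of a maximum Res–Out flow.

26

Augment Res→Out: bottleneck 2, flow now 2.
Augment Res→B→Out: bottleneck 11, flow now 13.
Augment Res→D→Out: bottleneck 11, flow now 24.
Augment Res→B→D→Out: bottleneck 2, flow now 26.
No augmenting path remains; maximum flow = 26.
In the residual graph, reachable from Res: {Res, E}.
Min-cut edges: Res→B (13), Res→D (11), Res→Out (2); capacity 13 + 11 + 2 = 26.
This cut is saturated, so no flow can exceed 26.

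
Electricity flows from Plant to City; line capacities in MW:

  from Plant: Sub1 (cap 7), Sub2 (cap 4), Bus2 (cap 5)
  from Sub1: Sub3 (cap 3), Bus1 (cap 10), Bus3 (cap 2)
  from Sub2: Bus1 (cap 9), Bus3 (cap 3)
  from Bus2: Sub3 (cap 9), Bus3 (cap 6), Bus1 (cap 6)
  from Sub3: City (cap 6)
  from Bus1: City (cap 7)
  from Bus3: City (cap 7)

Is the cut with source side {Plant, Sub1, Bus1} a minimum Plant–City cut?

No — its capacity is 21, but the minimum cut has capacity 16.

Given cut capacity: 4 + 5 + 3 + 2 + 7 = 21.
Augment Plant→Sub1→Sub3→City: bottleneck 3, flow now 3.
Augment Plant→Sub1→Bus1→City: bottleneck 4, flow now 7.
Augment Plant→Sub2→Bus1→City: bottleneck 3, flow now 10.
Augment Plant→Sub2→Bus3→City: bottleneck 1, flow now 11.
Augment Plant→Bus2→Sub3→City: bottleneck 3, flow now 14.
Augment Plant→Bus2→Bus3→City: bottleneck 2, flow now 16.
No augmenting path remains; maximum flow = 16.
In the residual graph, reachable from Plant: {Plant}.
Min-cut edges: Plant→Sub1 (7), Plant→Sub2 (4), Plant→Bus2 (5); capacity 7 + 4 + 5 = 16.
Cut capacity 21 exceeds the max flow 16, so it is not minimum.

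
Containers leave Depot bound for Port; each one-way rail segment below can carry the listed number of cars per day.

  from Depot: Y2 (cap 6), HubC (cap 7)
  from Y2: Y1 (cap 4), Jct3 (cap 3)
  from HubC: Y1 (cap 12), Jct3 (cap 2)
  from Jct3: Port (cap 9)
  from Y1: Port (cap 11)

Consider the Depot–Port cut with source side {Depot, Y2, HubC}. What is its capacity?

21

Edges leaving {Depot, Y2, HubC}: Y2→Jct3 (3), Y2→Y1 (4), HubC→Jct3 (2), HubC→Y1 (12).
Cut capacity = 3 + 4 + 2 + 12 = 21.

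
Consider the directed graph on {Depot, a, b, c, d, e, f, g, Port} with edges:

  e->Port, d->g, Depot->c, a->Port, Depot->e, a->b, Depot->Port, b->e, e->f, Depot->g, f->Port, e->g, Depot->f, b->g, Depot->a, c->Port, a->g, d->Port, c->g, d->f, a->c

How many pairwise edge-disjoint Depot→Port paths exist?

Assign every edge capacity 1; by Menger, the answer equals the max flow.
Path Depot→Port (+1); total 1.
Path Depot→a→Port (+1); total 2.
Path Depot→c→Port (+1); total 3.
Path Depot→e→Port (+1); total 4.
Path Depot→f→Port (+1); total 5.
No residual Depot→Port path; max flow = 5.
Certifying cut of size 5: {Depot→Port, Depot→a, Depot→c, Depot→e, Depot→f}.

5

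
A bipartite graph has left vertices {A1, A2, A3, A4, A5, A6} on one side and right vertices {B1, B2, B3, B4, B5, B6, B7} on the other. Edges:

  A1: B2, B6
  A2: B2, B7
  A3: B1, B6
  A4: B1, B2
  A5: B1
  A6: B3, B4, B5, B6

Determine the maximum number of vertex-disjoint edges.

Unit-capacity flow: source→left, listed edges, right→sink; max matching = max flow.
Augmenting path A1→B2 (+1); matched 1.
Augmenting path A2→B7 (+1); matched 2.
Augmenting path A3→B1 (+1); matched 3.
Augmenting path A6→B3 (+1); matched 4.
Augmenting path A4→B1→A3→B6 (+1); matched 5.
No augmenting path remains; maximum matching = 5.
König certificate: {A2, A6, B1, B2, B6} is a vertex cover of size 5 (every listed pair touches it), so no matching can be larger.

5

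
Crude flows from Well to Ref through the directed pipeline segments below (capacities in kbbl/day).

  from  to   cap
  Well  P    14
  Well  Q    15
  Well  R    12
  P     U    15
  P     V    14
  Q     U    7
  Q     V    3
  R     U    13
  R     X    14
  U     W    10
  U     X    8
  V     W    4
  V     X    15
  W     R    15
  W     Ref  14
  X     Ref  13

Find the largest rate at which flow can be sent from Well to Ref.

27

Augment Well→R→X→Ref: bottleneck 12, flow now 12.
Augment Well→P→U→W→Ref: bottleneck 10, flow now 22.
Augment Well→P→U→X→Ref: bottleneck 1, flow now 23.
Augment Well→P→V→W→Ref: bottleneck 3, flow now 26.
Augment Well→Q→V→W→Ref: bottleneck 1, flow now 27.
No augmenting path remains; maximum flow = 27.
In the residual graph, reachable from Well: {Well, P, Q, R, U, V, X}.
Min-cut edges: U→W (10), V→W (4), X→Ref (13); capacity 10 + 4 + 13 = 27.
This cut is saturated, so no flow can exceed 27.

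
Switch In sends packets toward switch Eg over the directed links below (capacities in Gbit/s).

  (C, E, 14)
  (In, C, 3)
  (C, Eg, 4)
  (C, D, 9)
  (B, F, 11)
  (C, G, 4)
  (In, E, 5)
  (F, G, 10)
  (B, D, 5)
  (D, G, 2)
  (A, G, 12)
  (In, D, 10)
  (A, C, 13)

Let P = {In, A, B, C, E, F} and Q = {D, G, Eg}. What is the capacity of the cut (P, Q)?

54

Edges leaving {In, A, B, C, E, F}: In→D (10), A→G (12), B→D (5), C→D (9), C→G (4), C→Eg (4), F→G (10).
Cut capacity = 10 + 12 + 5 + 9 + 4 + 4 + 10 = 54.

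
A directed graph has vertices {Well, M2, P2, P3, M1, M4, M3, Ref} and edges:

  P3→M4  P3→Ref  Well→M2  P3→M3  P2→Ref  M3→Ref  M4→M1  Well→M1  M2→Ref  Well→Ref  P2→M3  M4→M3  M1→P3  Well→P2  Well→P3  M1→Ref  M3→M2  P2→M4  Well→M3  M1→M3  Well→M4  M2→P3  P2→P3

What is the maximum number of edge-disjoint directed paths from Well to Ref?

Assign every edge capacity 1; by Menger, the answer equals the max flow.
Path Well→Ref (+1); total 1.
Path Well→M2→Ref (+1); total 2.
Path Well→P2→Ref (+1); total 3.
Path Well→P3→Ref (+1); total 4.
Path Well→M1→Ref (+1); total 5.
Path Well→M3→Ref (+1); total 6.
No residual Well→Ref path; max flow = 6.
Certifying cut of size 6: {M1→Ref, M2→Ref, M3→Ref, P3→Ref, Well→P2, Well→Ref}.

6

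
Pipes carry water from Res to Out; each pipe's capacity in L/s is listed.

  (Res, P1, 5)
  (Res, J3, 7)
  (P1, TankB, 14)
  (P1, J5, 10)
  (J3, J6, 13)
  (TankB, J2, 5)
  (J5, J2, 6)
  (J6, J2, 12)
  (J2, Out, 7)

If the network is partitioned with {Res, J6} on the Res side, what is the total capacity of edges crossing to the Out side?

Edges leaving {Res, J6}: Res→P1 (5), Res→J3 (7), J6→J2 (12).
Cut capacity = 5 + 7 + 12 = 24.

24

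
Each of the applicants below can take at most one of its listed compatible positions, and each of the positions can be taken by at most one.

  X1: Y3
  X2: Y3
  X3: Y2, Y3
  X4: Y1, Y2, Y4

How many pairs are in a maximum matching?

Unit-capacity flow: source→left, listed edges, right→sink; max matching = max flow.
Augmenting path X1→Y3 (+1); matched 1.
Augmenting path X3→Y2 (+1); matched 2.
Augmenting path X4→Y1 (+1); matched 3.
No augmenting path remains; maximum matching = 3.
König certificate: {X3, X4, Y3} is a vertex cover of size 3 (every listed pair touches it), so no matching can be larger.

3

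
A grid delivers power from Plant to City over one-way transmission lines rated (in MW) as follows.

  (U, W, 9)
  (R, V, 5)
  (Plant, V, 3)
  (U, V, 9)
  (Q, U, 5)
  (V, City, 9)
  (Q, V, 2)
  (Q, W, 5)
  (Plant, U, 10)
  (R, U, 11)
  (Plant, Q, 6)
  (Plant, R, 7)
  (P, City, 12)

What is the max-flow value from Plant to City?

Augment Plant→V→City: bottleneck 3, flow now 3.
Augment Plant→Q→V→City: bottleneck 2, flow now 5.
Augment Plant→R→V→City: bottleneck 4, flow now 9.
No augmenting path remains; maximum flow = 9.
In the residual graph, reachable from Plant: {Plant, Q, R, U, V, W}.
Min-cut edges: V→City (9); capacity 9 = 9.
This cut is saturated, so no flow can exceed 9.

9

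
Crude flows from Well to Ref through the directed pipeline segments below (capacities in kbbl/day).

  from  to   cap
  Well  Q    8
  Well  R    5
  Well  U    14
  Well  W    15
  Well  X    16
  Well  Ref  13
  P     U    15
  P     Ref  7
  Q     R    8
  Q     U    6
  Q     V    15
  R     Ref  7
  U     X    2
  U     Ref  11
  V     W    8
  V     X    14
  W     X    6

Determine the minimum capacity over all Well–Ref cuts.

31

Augment Well→Ref: bottleneck 13, flow now 13.
Augment Well→R→Ref: bottleneck 5, flow now 18.
Augment Well→U→Ref: bottleneck 11, flow now 29.
Augment Well→Q→R→Ref: bottleneck 2, flow now 31.
No augmenting path remains; maximum flow = 31.
By max-flow min-cut, the minimum cut capacity equals the max flow.
In the residual graph, reachable from Well: {Well, Q, R, U, V, W, X}.
Min-cut edges: Well→Ref (13), R→Ref (7), U→Ref (11); capacity 13 + 7 + 11 = 31.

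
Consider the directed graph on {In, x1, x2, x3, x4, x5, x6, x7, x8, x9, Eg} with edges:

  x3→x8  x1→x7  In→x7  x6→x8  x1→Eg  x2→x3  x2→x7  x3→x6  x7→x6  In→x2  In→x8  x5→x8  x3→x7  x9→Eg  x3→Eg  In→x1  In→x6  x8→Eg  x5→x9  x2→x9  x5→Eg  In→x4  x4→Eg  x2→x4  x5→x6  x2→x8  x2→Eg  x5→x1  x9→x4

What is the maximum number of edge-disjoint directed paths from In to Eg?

Assign every edge capacity 1; by Menger, the answer equals the max flow.
Path In→x1→Eg (+1); total 1.
Path In→x2→Eg (+1); total 2.
Path In→x4→Eg (+1); total 3.
Path In→x8→Eg (+1); total 4.
No residual In→Eg path; max flow = 4.
Certifying cut of size 4: {In→x1, In→x2, In→x4, x8→Eg}.

4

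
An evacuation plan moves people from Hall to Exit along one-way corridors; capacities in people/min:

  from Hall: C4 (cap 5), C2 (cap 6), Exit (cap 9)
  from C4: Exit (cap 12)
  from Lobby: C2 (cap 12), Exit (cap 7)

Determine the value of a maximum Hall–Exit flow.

14

Augment Hall→Exit: bottleneck 9, flow now 9.
Augment Hall→C4→Exit: bottleneck 5, flow now 14.
No augmenting path remains; maximum flow = 14.
In the residual graph, reachable from Hall: {Hall, C2}.
Min-cut edges: Hall→C4 (5), Hall→Exit (9); capacity 5 + 9 = 14.
This cut is saturated, so no flow can exceed 14.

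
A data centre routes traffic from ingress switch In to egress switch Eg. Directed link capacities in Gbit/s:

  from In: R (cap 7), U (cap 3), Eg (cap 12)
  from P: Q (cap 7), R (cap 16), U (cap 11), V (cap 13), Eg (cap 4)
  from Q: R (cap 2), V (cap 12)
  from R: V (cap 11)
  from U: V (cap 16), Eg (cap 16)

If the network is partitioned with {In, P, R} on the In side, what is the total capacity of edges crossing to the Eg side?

Edges leaving {In, P, R}: In→U (3), In→Eg (12), P→Q (7), P→U (11), P→V (13), P→Eg (4), R→V (11).
Cut capacity = 3 + 12 + 7 + 11 + 13 + 4 + 11 = 61.

61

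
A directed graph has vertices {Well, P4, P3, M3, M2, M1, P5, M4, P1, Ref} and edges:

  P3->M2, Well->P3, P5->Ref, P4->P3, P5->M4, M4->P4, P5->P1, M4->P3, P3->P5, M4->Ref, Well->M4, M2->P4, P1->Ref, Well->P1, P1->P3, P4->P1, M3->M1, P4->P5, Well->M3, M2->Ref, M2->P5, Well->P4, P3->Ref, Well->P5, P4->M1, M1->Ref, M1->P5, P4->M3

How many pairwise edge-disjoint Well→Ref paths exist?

Assign every edge capacity 1; by Menger, the answer equals the max flow.
Augment Well→P3→Ref (+1); total 1.
Augment Well→P5→Ref (+1); total 2.
Augment Well→M4→Ref (+1); total 3.
Augment Well→P1→Ref (+1); total 4.
Augment Well→P4→M1→Ref (+1); total 5.
Augment Well→M3→M1→P4→P3→M2→Ref (+1); total 6. (traverses P4→M1 backwards in the residual graph, cancelling flow on it)
After the cancellation the 6 edge-disjoint paths are: Well→P4→P3→M2→Ref; Well→P3→Ref; Well→M3→M1→Ref; Well→P5→Ref; Well→M4→Ref; Well→P1→Ref.
No residual Well→Ref path; max flow = 6.
Certifying cut of size 6: {Well→M3, Well→M4, Well→P1, Well→P3, Well→P4, Well→P5}.

6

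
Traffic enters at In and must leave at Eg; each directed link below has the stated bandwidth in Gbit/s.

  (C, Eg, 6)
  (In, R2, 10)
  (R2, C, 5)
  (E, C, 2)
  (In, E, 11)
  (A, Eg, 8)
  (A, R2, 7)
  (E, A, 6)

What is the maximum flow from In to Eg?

Augment In→R2→C→Eg: bottleneck 5, flow now 5.
Augment In→E→C→Eg: bottleneck 1, flow now 6.
Augment In→E→A→Eg: bottleneck 6, flow now 12.
No augmenting path remains; maximum flow = 12.
In the residual graph, reachable from In: {In, R2, E, C}.
Min-cut edges: E→A (6), C→Eg (6); capacity 6 + 6 = 12.
This cut is saturated, so no flow can exceed 12.

12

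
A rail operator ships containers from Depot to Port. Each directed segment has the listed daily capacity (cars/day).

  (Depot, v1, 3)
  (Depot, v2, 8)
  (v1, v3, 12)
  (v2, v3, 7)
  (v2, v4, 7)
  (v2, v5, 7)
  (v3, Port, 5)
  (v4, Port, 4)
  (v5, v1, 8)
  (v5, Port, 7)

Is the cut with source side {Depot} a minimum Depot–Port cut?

Yes — it is a minimum cut (capacity 11).

Given cut capacity: 3 + 8 = 11.
Augment Depot→v1→v3→Port: bottleneck 3, flow now 3.
Augment Depot→v2→v3→Port: bottleneck 2, flow now 5.
Augment Depot→v2→v4→Port: bottleneck 4, flow now 9.
Augment Depot→v2→v5→Port: bottleneck 2, flow now 11.
No augmenting path remains; maximum flow = 11.
Cut capacity 11 equals the max flow, so it is a minimum cut.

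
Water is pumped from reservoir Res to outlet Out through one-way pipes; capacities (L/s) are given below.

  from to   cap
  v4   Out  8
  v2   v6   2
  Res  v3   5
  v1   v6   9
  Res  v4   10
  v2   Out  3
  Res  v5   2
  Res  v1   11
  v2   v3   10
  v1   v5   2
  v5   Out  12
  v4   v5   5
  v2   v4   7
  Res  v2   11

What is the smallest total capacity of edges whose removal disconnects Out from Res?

20

Augment Res→v2→Out: bottleneck 3, flow now 3.
Augment Res→v4→Out: bottleneck 8, flow now 11.
Augment Res→v5→Out: bottleneck 2, flow now 13.
Augment Res→v1→v5→Out: bottleneck 2, flow now 15.
Augment Res→v4→v5→Out: bottleneck 2, flow now 17.
Augment Res→v2→v4→v5→Out: bottleneck 3, flow now 20.
No augmenting path remains; maximum flow = 20.
By max-flow min-cut, the minimum cut capacity equals the max flow.
In the residual graph, reachable from Res: {Res, v1, v2, v3, v4, v6}.
Min-cut edges: Res→v5 (2), v1→v5 (2), v2→Out (3), v4→v5 (5), v4→Out (8); capacity 2 + 2 + 3 + 5 + 8 = 20.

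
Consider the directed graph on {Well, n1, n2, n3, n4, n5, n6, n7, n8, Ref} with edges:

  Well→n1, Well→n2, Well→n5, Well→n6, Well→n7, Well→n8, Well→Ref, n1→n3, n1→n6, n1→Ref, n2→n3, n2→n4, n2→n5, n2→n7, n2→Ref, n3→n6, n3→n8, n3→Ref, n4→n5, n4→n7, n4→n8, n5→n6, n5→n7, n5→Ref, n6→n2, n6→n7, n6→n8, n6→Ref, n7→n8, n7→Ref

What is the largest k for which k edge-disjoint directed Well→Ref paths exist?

Assign every edge capacity 1; by Menger, the answer equals the max flow.
Path Well→Ref (+1); total 1.
Path Well→n1→Ref (+1); total 2.
Path Well→n2→Ref (+1); total 3.
Path Well→n5→Ref (+1); total 4.
Path Well→n6→Ref (+1); total 5.
Path Well→n7→Ref (+1); total 6.
No residual Well→Ref path; max flow = 6.
Certifying cut of size 6: {Well→Ref, Well→n1, Well→n2, Well→n5, Well→n6, Well→n7}.

6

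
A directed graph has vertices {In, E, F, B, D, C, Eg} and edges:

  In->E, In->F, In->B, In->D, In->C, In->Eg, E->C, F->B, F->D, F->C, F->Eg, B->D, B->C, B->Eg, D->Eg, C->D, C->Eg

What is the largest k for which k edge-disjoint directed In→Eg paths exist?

Assign every edge capacity 1; by Menger, the answer equals the max flow.
Path In→Eg (+1); total 1.
Path In→F→Eg (+1); total 2.
Path In→B→Eg (+1); total 3.
Path In→D→Eg (+1); total 4.
Path In→C→Eg (+1); total 5.
No residual In→Eg path; max flow = 5.
Certifying cut of size 5: {C→Eg, D→Eg, In→B, In→Eg, In→F}.

5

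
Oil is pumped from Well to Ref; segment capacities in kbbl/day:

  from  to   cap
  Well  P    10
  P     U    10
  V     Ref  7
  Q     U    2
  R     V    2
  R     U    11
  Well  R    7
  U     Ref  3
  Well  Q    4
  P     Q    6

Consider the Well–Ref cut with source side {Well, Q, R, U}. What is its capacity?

15

Edges leaving {Well, Q, R, U}: Well→P (10), R→V (2), U→Ref (3).
Cut capacity = 10 + 2 + 3 = 15.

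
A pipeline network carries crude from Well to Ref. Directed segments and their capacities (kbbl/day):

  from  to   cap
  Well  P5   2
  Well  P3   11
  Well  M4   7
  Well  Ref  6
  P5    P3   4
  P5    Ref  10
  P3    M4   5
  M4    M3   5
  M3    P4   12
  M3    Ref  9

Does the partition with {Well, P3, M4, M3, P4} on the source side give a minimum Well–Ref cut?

Given cut capacity: 2 + 6 + 9 = 17.
Augment Well→Ref: bottleneck 6, flow now 6.
Augment Well→P5→Ref: bottleneck 2, flow now 8.
Augment Well→M4→M3→Ref: bottleneck 5, flow now 13.
No augmenting path remains; maximum flow = 13.
In the residual graph, reachable from Well: {Well, P3, M4}.
Min-cut edges: Well→P5 (2), Well→Ref (6), M4→M3 (5); capacity 2 + 6 + 5 = 13.
Cut capacity 17 exceeds the max flow 13, so it is not minimum.

No — its capacity is 17, but the minimum cut has capacity 13.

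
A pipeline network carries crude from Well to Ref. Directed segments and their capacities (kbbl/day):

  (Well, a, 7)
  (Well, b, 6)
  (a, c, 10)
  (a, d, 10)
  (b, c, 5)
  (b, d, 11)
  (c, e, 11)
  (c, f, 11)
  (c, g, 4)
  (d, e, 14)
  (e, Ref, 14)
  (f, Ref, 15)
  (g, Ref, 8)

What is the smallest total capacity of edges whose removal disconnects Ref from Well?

13

Augment Well→a→c→e→Ref: bottleneck 7, flow now 7.
Augment Well→b→c→e→Ref: bottleneck 4, flow now 11.
Augment Well→b→c→f→Ref: bottleneck 1, flow now 12.
Augment Well→b→d→e→Ref: bottleneck 1, flow now 13.
No augmenting path remains; maximum flow = 13.
By max-flow min-cut, the minimum cut capacity equals the max flow.
In the residual graph, reachable from Well: {Well}.
Min-cut edges: Well→a (7), Well→b (6); capacity 7 + 6 = 13.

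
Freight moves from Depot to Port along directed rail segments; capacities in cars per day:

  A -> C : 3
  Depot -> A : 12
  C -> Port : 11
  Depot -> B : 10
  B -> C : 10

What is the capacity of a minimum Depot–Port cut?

11

Augment Depot→A→C→Port: bottleneck 3, flow now 3.
Augment Depot→B→C→Port: bottleneck 8, flow now 11.
No augmenting path remains; maximum flow = 11.
By max-flow min-cut, the minimum cut capacity equals the max flow.
In the residual graph, reachable from Depot: {Depot, A, B, C}.
Min-cut edges: C→Port (11); capacity 11 = 11.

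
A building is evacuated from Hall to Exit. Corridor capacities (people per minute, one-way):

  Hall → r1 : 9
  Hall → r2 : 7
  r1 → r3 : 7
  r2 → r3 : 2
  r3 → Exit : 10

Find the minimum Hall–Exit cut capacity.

Augment Hall→r1→r3→Exit: bottleneck 7, flow now 7.
Augment Hall→r2→r3→Exit: bottleneck 2, flow now 9.
No augmenting path remains; maximum flow = 9.
By max-flow min-cut, the minimum cut capacity equals the max flow.
In the residual graph, reachable from Hall: {Hall, r1, r2}.
Min-cut edges: r1→r3 (7), r2→r3 (2); capacity 7 + 2 = 9.

9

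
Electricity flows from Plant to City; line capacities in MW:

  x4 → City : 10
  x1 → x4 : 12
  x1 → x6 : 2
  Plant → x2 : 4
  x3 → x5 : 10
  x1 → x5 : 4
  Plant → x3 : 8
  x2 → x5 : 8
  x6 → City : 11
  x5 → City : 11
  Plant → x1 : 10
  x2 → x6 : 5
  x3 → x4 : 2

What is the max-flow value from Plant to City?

Augment Plant→x1→x4→City: bottleneck 10, flow now 10.
Augment Plant→x2→x5→City: bottleneck 4, flow now 14.
Augment Plant→x3→x5→City: bottleneck 7, flow now 21.
Augment Plant→x3→x4→x1→x6→City: bottleneck 1, flow now 22. (uses reverse residual edge)
No augmenting path remains; maximum flow = 22.
In the residual graph, reachable from Plant: {Plant}.
Min-cut edges: Plant→x1 (10), Plant→x2 (4), Plant→x3 (8); capacity 10 + 4 + 8 = 22.
This cut is saturated, so no flow can exceed 22.

22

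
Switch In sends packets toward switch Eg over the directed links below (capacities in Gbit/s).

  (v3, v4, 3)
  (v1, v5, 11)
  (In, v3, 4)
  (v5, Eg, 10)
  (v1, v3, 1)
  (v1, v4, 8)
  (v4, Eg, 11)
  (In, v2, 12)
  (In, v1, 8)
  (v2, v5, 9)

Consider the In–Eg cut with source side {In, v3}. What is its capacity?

23

Edges leaving {In, v3}: In→v1 (8), In→v2 (12), v3→v4 (3).
Cut capacity = 8 + 12 + 3 = 23.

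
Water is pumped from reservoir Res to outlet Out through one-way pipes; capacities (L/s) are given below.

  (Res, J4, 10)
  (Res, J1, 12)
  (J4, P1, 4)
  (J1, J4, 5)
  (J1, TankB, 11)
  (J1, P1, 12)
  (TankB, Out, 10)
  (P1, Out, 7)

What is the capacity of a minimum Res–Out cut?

Augment Res→J4→P1→Out: bottleneck 4, flow now 4.
Augment Res→J1→TankB→Out: bottleneck 10, flow now 14.
Augment Res→J1→P1→Out: bottleneck 2, flow now 16.
No augmenting path remains; maximum flow = 16.
By max-flow min-cut, the minimum cut capacity equals the max flow.
In the residual graph, reachable from Res: {Res, J4}.
Min-cut edges: Res→J1 (12), J4→P1 (4); capacity 12 + 4 = 16.

16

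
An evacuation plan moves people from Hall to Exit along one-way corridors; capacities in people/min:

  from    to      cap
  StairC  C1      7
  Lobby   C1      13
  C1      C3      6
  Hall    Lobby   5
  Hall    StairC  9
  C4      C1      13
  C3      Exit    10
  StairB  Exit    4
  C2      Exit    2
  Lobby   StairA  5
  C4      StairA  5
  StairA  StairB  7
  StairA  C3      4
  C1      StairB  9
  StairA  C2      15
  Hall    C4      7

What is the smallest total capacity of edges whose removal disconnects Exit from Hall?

16

Augment Hall→C4→C1→StairB→Exit: bottleneck 4, flow now 4.
Augment Hall→C4→C1→C3→Exit: bottleneck 3, flow now 7.
Augment Hall→Lobby→C1→C3→Exit: bottleneck 3, flow now 10.
Augment Hall→Lobby→StairA→C2→Exit: bottleneck 2, flow now 12.
Augment Hall→StairC→C1→C4→StairA→C3→Exit: bottleneck 4, flow now 16. (uses reverse residual edge)
No augmenting path remains; maximum flow = 16.
By max-flow min-cut, the minimum cut capacity equals the max flow.
In the residual graph, reachable from Hall: {Hall, C4, Lobby, StairC, C1, StairA, C2, StairB}.
Min-cut edges: C1→C3 (6), StairA→C3 (4), C2→Exit (2), StairB→Exit (4); capacity 6 + 4 + 2 + 4 = 16.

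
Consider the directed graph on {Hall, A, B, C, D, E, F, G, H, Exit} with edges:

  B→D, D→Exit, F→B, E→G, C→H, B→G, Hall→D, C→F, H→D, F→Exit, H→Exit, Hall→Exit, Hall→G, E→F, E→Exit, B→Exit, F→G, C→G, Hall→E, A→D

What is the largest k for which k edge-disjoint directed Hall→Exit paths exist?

3

Assign every edge capacity 1; by Menger, the answer equals the max flow.
Path Hall→Exit (+1); total 1.
Path Hall→D→Exit (+1); total 2.
Path Hall→E→Exit (+1); total 3.
No residual Hall→Exit path; max flow = 3.
Certifying cut of size 3: {Hall→D, Hall→E, Hall→Exit}.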